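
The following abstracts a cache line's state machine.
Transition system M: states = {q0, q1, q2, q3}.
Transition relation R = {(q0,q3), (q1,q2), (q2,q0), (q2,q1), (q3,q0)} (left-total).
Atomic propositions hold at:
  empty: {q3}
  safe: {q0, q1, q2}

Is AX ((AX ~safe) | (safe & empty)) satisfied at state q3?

Yes

Sat(~safe) = {q3}
Sat(AX ~safe) = {s : every successor in {q3}} = {q0}
Sat(safe & empty) = ∅
Sat((AX ~safe) | (safe & empty)) = {q0}
Sat(AX ((AX ~safe) | (safe & empty))) = {s : every successor in {q0}} = {q3}
q3 ∈ Sat(AX ((AX ~safe) | (safe & empty))) = {q3}, so the formula holds at q3.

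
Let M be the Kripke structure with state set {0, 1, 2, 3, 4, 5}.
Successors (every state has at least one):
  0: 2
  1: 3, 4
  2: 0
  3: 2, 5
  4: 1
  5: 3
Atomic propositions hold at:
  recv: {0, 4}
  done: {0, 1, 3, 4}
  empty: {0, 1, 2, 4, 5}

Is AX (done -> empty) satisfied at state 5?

Sat(done -> empty) = {0, 1, 2, 4, 5}
Sat(AX (done -> empty)) = {s : every successor in {0, 1, 2, 4, 5}} = {0, 2, 3, 4}
5 ∉ Sat(AX (done -> empty)) = {0, 2, 3, 4}, so the formula does not hold at 5.

No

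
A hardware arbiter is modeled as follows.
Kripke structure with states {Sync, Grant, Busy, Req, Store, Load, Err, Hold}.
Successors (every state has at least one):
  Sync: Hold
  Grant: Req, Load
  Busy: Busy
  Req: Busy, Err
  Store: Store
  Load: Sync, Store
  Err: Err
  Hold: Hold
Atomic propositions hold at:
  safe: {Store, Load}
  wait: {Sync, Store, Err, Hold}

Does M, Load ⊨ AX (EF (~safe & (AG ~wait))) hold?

Sat(~safe) = {Sync, Grant, Busy, Req, Err, Hold}
Sat(~wait) = {Grant, Busy, Req, Load}
AG ~wait: greatest fixpoint, start Z0 = {Grant, Busy, Req, Load}, keep only states in Sat with every successor in Z. Z1 = {Grant, Busy}; Z2 = {Busy}; fixed.
Sat(AG ~wait) = {Busy}
Sat(~safe & (AG ~wait)) = {Busy}
EF (~safe & (AG ~wait)): least fixpoint, start Z0 = {Busy}, add states with some successor in Z. Z1 = {Busy, Req}; Z2 = {Grant, Busy, Req}; fixed.
Sat(EF (~safe & (AG ~wait))) = {Grant, Busy, Req}
Sat(AX (EF (~safe & (AG ~wait)))) = {s : every successor in {Grant, Busy, Req}} = {Busy}
Load ∉ Sat(AX (EF (~safe & (AG ~wait)))) = {Busy}, so the formula does not hold at Load.

No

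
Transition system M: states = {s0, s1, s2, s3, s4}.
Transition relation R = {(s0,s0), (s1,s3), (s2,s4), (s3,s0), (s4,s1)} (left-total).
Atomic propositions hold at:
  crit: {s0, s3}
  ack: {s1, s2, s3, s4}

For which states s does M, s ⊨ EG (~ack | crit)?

Sat(~ack) = {s0}
Sat(~ack | crit) = {s0, s3}
EG (~ack | crit): greatest fixpoint, start Z0 = {s0, s3}, keep only states in Sat with some successor in Z. Already a fixed point.
Sat(EG (~ack | crit)) = {s0, s3}

{s0, s3}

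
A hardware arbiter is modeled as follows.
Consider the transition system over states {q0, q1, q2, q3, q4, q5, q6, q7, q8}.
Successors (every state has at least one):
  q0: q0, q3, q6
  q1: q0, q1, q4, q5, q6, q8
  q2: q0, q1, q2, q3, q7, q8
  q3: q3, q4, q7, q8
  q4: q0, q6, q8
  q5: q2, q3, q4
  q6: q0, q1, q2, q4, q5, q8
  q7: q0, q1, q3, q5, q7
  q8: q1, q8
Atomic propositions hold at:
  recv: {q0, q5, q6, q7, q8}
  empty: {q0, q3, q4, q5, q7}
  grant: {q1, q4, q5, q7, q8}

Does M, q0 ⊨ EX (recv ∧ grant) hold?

No

Sat(recv ∧ grant) = {q5, q7, q8}
Sat(EX (recv ∧ grant)) = {s : some successor in {q5, q7, q8}} = {q1, q2, q3, q4, q6, q7, q8}
q0 ∉ Sat(EX (recv ∧ grant)) = {q1, q2, q3, q4, q6, q7, q8}, so the formula does not hold at q0.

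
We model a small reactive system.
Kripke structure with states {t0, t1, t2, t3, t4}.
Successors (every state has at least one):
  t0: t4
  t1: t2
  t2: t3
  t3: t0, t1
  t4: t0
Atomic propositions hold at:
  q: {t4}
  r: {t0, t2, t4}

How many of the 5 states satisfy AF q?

2

AF q: least fixpoint, start Z0 = {t4}, add states with every successor in Z. Z1 = {t0, t4}; fixed.
Sat(AF q) = {t0, t4}
|Sat(AF q)| = |{t0, t4}| = 2.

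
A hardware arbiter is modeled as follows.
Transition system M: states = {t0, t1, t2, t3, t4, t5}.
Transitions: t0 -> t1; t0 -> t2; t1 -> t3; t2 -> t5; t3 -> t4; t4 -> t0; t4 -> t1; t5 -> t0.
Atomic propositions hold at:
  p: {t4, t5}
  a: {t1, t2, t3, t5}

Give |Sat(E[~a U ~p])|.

Sat(~a) = {t0, t4}
Sat(~p) = {t0, t1, t2, t3}
E[~a U ~p]: least fixpoint, start Z0 = Sat(~p) = {t0, t1, t2, t3}, add states in Sat(~a) with some successor in Z. Z1 = {t0, t1, t2, t3, t4}; fixed.
Sat(E[~a U ~p]) = {t0, t1, t2, t3, t4}
|Sat(E[~a U ~p])| = |{t0, t1, t2, t3, t4}| = 5.

5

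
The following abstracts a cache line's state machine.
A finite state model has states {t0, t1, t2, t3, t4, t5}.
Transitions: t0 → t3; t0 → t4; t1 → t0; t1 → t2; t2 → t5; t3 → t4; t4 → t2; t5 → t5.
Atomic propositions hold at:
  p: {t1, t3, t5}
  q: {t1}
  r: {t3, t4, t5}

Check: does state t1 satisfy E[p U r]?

E[p U r]: least fixpoint, start Z0 = Sat(r) = {t3, t4, t5}, add states in Sat(p) with some successor in Z. Already a fixed point.
Sat(E[p U r]) = {t3, t4, t5}
t1 ∉ Sat(E[p U r]) = {t3, t4, t5}, so the formula does not hold at t1.

No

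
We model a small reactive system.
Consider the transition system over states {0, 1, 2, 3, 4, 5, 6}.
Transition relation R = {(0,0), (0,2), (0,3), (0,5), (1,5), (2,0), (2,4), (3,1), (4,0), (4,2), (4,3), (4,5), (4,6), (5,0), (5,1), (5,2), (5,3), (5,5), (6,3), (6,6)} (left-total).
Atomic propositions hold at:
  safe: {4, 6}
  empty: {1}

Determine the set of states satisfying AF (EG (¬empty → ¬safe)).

{0, 1, 2, 3, 5}

Sat(¬empty) = {0, 2, 3, 4, 5, 6}
Sat(¬safe) = {0, 1, 2, 3, 5}
Sat(¬empty → ¬safe) = {0, 1, 2, 3, 5}
EG (¬empty → ¬safe): greatest fixpoint, start Z0 = {0, 1, 2, 3, 5}, keep only states in Sat with some successor in Z. Already a fixed point.
Sat(EG (¬empty → ¬safe)) = {0, 1, 2, 3, 5}
AF (EG (¬empty → ¬safe)): least fixpoint, start Z0 = {0, 1, 2, 3, 5}, add states with every successor in Z. Already a fixed point.
Sat(AF (EG (¬empty → ¬safe))) = {0, 1, 2, 3, 5}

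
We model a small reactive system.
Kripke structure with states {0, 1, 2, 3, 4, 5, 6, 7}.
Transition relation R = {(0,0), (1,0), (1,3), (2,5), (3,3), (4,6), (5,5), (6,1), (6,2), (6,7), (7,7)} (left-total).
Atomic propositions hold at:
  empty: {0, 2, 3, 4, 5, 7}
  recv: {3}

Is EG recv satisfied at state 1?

EG recv: greatest fixpoint, start Z0 = {3}, keep only states in Sat with some successor in Z. Already a fixed point.
Sat(EG recv) = {3}
1 ∉ Sat(EG recv) = {3}, so the formula does not hold at 1.

No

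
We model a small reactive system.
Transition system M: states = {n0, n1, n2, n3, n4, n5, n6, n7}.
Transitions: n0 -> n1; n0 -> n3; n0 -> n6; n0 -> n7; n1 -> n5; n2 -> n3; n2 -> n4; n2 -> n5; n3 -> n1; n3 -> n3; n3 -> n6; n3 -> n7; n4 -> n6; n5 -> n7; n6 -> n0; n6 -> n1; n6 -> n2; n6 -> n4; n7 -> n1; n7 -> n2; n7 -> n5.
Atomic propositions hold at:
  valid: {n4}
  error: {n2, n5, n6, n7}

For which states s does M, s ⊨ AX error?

{n1, n4, n5}

Sat(AX error) = {s : every successor in {n2, n5, n6, n7}} = {n1, n4, n5}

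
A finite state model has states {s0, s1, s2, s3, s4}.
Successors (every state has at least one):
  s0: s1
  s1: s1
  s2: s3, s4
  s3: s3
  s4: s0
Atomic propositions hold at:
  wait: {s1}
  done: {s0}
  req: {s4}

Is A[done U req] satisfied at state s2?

No

A[done U req]: least fixpoint, start Z0 = Sat(req) = {s4}, add states in Sat(done) with every successor in Z. Already a fixed point.
Sat(A[done U req]) = {s4}
s2 ∉ Sat(A[done U req]) = {s4}, so the formula does not hold at s2.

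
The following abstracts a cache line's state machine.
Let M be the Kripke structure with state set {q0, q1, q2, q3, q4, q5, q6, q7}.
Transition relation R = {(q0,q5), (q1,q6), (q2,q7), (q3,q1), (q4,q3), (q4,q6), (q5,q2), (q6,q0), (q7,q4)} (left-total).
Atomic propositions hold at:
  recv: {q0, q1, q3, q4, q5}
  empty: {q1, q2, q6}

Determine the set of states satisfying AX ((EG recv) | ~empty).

EG recv: greatest fixpoint, start Z0 = {q0, q1, q3, q4, q5}, keep only states in Sat with some successor in Z. Z1 = {q0, q3, q4}; Z2 = {q4}; Z3 = ∅; fixed.
Sat(EG recv) = ∅
Sat(~empty) = {q0, q3, q4, q5, q7}
Sat((EG recv) | ~empty) = {q0, q3, q4, q5, q7}
Sat(AX ((EG recv) | ~empty)) = {s : every successor in {q0, q3, q4, q5, q7}} = {q0, q2, q6, q7}

{q0, q2, q6, q7}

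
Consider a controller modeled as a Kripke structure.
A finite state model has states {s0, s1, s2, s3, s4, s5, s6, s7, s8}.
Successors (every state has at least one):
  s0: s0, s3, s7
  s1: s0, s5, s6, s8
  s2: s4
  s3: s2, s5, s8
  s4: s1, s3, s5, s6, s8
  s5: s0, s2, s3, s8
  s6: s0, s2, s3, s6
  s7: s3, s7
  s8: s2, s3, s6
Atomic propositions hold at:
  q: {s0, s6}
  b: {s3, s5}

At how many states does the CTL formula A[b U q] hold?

2

A[b U q]: least fixpoint, start Z0 = Sat(q) = {s0, s6}, add states in Sat(b) with every successor in Z. Already a fixed point.
Sat(A[b U q]) = {s0, s6}
|Sat(A[b U q])| = |{s0, s6}| = 2.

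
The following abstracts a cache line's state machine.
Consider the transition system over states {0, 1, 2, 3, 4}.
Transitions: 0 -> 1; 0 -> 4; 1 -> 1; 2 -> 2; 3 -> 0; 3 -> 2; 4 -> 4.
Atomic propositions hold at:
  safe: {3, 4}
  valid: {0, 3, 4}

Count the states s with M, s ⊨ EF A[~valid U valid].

Sat(~valid) = {1, 2}
A[~valid U valid]: least fixpoint, start Z0 = Sat(valid) = {0, 3, 4}, add states in Sat(~valid) with every successor in Z. Already a fixed point.
Sat(A[~valid U valid]) = {0, 3, 4}
EF A[~valid U valid]: least fixpoint, start Z0 = {0, 3, 4}, add states with some successor in Z. Already a fixed point.
Sat(EF A[~valid U valid]) = {0, 3, 4}
|Sat(EF A[~valid U valid])| = |{0, 3, 4}| = 3.

3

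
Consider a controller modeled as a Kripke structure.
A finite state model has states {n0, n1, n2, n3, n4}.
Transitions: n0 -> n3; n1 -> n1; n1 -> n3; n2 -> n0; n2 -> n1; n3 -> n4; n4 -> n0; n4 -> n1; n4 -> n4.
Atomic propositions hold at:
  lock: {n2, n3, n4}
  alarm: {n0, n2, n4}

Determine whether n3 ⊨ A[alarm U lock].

Yes

A[alarm U lock]: least fixpoint, start Z0 = Sat(lock) = {n2, n3, n4}, add states in Sat(alarm) with every successor in Z. Z1 = {n0, n2, n3, n4}; fixed.
Sat(A[alarm U lock]) = {n0, n2, n3, n4}
n3 ∈ Sat(A[alarm U lock]) = {n0, n2, n3, n4}, so the formula holds at n3.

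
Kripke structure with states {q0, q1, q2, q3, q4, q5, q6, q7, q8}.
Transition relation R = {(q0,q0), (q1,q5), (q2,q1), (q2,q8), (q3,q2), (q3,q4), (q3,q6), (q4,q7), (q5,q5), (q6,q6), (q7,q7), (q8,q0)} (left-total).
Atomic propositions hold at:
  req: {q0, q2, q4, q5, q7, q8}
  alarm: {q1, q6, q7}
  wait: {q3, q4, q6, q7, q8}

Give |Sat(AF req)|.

7

AF req: least fixpoint, start Z0 = {q0, q2, q4, q5, q7, q8}, add states with every successor in Z. Z1 = {q0, q1, q2, q4, q5, q7, q8}; fixed.
Sat(AF req) = {q0, q1, q2, q4, q5, q7, q8}
|Sat(AF req)| = |{q0, q1, q2, q4, q5, q7, q8}| = 7.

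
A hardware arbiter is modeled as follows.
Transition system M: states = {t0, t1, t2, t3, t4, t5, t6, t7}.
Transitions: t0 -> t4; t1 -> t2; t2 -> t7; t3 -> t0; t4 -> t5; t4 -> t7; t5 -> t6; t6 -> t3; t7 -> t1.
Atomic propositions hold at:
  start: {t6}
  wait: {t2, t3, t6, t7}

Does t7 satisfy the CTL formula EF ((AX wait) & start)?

Sat(AX wait) = {s : every successor in {t2, t3, t6, t7}} = {t1, t2, t5, t6}
Sat((AX wait) & start) = {t6}
EF ((AX wait) & start): least fixpoint, start Z0 = {t6}, add states with some successor in Z. Z1 = {t5, t6}; Z2 = {t4, t5, t6}; Z3 = {t0, t4, t5, t6}; Z4 = {t0, t3, t4, t5, t6}; fixed.
Sat(EF ((AX wait) & start)) = {t0, t3, t4, t5, t6}
t7 ∉ Sat(EF ((AX wait) & start)) = {t0, t3, t4, t5, t6}, so the formula does not hold at t7.

No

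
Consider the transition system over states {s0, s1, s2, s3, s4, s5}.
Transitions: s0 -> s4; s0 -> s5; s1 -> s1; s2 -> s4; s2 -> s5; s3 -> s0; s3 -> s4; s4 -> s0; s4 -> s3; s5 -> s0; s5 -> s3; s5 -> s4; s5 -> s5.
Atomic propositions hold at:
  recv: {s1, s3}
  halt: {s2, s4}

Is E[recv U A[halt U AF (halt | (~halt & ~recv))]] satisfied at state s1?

No

Sat(~halt) = {s0, s1, s3, s5}
Sat(~recv) = {s0, s2, s4, s5}
Sat(~halt & ~recv) = {s0, s5}
Sat(halt | (~halt & ~recv)) = {s0, s2, s4, s5}
AF (halt | (~halt & ~recv)): least fixpoint, start Z0 = {s0, s2, s4, s5}, add states with every successor in Z. Z1 = {s0, s2, s3, s4, s5}; fixed.
Sat(AF (halt | (~halt & ~recv))) = {s0, s2, s3, s4, s5}
A[halt U AF (halt | (~halt & ~recv))]: least fixpoint, start Z0 = Sat(AF (halt | (~halt & ~recv))) = {s0, s2, s3, s4, s5}, add states in Sat(halt) with every successor in Z. Already a fixed point.
Sat(A[halt U AF (halt | (~halt & ~recv))]) = {s0, s2, s3, s4, s5}
E[recv U A[halt U AF (halt | (~halt & ~recv))]]: least fixpoint, start Z0 = Sat(A[halt U AF (halt | (~halt & ~recv))]) = {s0, s2, s3, s4, s5}, add states in Sat(recv) with some successor in Z. Already a fixed point.
Sat(E[recv U A[halt U AF (halt | (~halt & ~recv))]]) = {s0, s2, s3, s4, s5}
s1 ∉ Sat(E[recv U A[halt U AF (halt | (~halt & ~recv))]]) = {s0, s2, s3, s4, s5}, so the formula does not hold at s1.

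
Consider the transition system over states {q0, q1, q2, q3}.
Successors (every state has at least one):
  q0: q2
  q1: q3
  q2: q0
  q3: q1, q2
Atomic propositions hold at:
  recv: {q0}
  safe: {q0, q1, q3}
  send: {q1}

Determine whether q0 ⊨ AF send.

AF send: least fixpoint, start Z0 = {q1}, add states with every successor in Z. Already a fixed point.
Sat(AF send) = {q1}
q0 ∉ Sat(AF send) = {q1}, so the formula does not hold at q0.

No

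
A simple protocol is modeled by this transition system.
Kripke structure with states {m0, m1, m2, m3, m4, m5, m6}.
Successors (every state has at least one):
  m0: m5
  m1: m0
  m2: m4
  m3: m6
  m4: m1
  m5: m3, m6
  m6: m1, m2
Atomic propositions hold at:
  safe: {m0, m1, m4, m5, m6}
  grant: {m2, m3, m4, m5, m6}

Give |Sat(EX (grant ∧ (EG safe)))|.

EG safe: greatest fixpoint, start Z0 = {m0, m1, m4, m5, m6}, keep only states in Sat with some successor in Z. Already a fixed point.
Sat(EG safe) = {m0, m1, m4, m5, m6}
Sat(grant ∧ (EG safe)) = {m4, m5, m6}
Sat(EX (grant ∧ (EG safe))) = {s : some successor in {m4, m5, m6}} = {m0, m2, m3, m5}
|Sat(EX (grant ∧ (EG safe)))| = |{m0, m2, m3, m5}| = 4.

4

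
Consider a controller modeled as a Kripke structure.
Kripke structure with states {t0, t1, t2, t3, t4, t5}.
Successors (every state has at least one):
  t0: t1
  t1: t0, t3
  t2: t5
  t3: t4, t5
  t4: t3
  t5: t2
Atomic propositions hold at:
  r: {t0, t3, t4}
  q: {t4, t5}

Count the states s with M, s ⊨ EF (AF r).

4

AF r: least fixpoint, start Z0 = {t0, t3, t4}, add states with every successor in Z. Z1 = {t0, t1, t3, t4}; fixed.
Sat(AF r) = {t0, t1, t3, t4}
EF (AF r): least fixpoint, start Z0 = {t0, t1, t3, t4}, add states with some successor in Z. Already a fixed point.
Sat(EF (AF r)) = {t0, t1, t3, t4}
|Sat(EF (AF r))| = |{t0, t1, t3, t4}| = 4.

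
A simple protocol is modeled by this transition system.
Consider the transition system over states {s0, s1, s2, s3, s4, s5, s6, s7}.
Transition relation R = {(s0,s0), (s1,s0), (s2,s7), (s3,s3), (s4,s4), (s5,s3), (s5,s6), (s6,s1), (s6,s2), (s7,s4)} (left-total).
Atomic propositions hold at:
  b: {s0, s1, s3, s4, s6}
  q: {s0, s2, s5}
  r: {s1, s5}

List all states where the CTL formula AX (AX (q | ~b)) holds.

Sat(~b) = {s2, s5, s7}
Sat(q | ~b) = {s0, s2, s5, s7}
Sat(AX (q | ~b)) = {s : every successor in {s0, s2, s5, s7}} = {s0, s1, s2}
Sat(AX (AX (q | ~b))) = {s : every successor in {s0, s1, s2}} = {s0, s1, s6}

{s0, s1, s6}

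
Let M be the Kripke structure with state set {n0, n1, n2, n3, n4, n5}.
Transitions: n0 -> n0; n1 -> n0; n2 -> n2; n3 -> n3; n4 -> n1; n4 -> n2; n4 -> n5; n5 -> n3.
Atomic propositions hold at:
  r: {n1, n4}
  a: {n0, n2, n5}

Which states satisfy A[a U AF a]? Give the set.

AF a: least fixpoint, start Z0 = {n0, n2, n5}, add states with every successor in Z. Z1 = {n0, n1, n2, n5}; Z2 = {n0, n1, n2, n4, n5}; fixed.
Sat(AF a) = {n0, n1, n2, n4, n5}
A[a U AF a]: least fixpoint, start Z0 = Sat(AF a) = {n0, n1, n2, n4, n5}, add states in Sat(a) with every successor in Z. Already a fixed point.
Sat(A[a U AF a]) = {n0, n1, n2, n4, n5}

{n0, n1, n2, n4, n5}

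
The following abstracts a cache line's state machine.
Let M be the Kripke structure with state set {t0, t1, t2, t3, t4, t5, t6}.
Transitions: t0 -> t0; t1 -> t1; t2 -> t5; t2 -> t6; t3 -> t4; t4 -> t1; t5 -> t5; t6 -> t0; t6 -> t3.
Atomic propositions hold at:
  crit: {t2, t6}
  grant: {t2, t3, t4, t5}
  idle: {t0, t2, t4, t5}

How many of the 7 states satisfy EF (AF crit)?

AF crit: least fixpoint, start Z0 = {t2, t6}, add states with every successor in Z. Already a fixed point.
Sat(AF crit) = {t2, t6}
EF (AF crit): least fixpoint, start Z0 = {t2, t6}, add states with some successor in Z. Already a fixed point.
Sat(EF (AF crit)) = {t2, t6}
|Sat(EF (AF crit))| = |{t2, t6}| = 2.

2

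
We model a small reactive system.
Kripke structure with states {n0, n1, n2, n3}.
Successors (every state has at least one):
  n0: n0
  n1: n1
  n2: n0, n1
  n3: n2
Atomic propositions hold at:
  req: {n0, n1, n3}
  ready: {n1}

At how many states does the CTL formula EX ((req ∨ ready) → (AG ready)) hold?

3

Sat(req ∨ ready) = {n0, n1, n3}
AG ready: greatest fixpoint, start Z0 = {n1}, keep only states in Sat with every successor in Z. Already a fixed point.
Sat(AG ready) = {n1}
Sat((req ∨ ready) → (AG ready)) = {n1, n2}
Sat(EX ((req ∨ ready) → (AG ready))) = {s : some successor in {n1, n2}} = {n1, n2, n3}
|Sat(EX ((req ∨ ready) → (AG ready)))| = |{n1, n2, n3}| = 3.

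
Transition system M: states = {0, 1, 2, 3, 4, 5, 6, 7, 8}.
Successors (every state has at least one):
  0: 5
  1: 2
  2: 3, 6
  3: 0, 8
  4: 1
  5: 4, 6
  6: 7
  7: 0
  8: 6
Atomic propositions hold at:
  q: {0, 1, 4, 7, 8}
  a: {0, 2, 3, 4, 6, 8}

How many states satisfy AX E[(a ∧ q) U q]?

4

Sat(a ∧ q) = {0, 4, 8}
E[(a ∧ q) U q]: least fixpoint, start Z0 = Sat(q) = {0, 1, 4, 7, 8}, add states in Sat(a ∧ q) with some successor in Z. Already a fixed point.
Sat(E[(a ∧ q) U q]) = {0, 1, 4, 7, 8}
Sat(AX E[(a ∧ q) U q]) = {s : every successor in {0, 1, 4, 7, 8}} = {3, 4, 6, 7}
|Sat(AX E[(a ∧ q) U q])| = |{3, 4, 6, 7}| = 4.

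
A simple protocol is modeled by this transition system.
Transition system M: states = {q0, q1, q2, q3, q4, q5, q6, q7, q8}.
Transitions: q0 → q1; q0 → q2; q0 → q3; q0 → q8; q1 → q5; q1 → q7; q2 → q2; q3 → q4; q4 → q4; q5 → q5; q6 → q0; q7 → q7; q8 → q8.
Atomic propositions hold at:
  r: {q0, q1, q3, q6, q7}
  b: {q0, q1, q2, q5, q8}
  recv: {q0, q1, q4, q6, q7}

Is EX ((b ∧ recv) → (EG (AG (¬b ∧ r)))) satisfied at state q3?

Yes

Sat(b ∧ recv) = {q0, q1}
Sat(¬b) = {q3, q4, q6, q7}
Sat(¬b ∧ r) = {q3, q6, q7}
AG (¬b ∧ r): greatest fixpoint, start Z0 = {q3, q6, q7}, keep only states in Sat with every successor in Z. Z1 = {q7}; fixed.
Sat(AG (¬b ∧ r)) = {q7}
EG (AG (¬b ∧ r)): greatest fixpoint, start Z0 = {q7}, keep only states in Sat with some successor in Z. Already a fixed point.
Sat(EG (AG (¬b ∧ r))) = {q7}
Sat((b ∧ recv) → (EG (AG (¬b ∧ r)))) = {q2, q3, q4, q5, q6, q7, q8}
Sat(EX ((b ∧ recv) → (EG (AG (¬b ∧ r))))) = {s : some successor in {q2, q3, q4, q5, q6, q7, q8}} = {q0, q1, q2, q3, q4, q5, q7, q8}
q3 ∈ Sat(EX ((b ∧ recv) → (EG (AG (¬b ∧ r))))) = {q0, q1, q2, q3, q4, q5, q7, q8}, so the formula holds at q3.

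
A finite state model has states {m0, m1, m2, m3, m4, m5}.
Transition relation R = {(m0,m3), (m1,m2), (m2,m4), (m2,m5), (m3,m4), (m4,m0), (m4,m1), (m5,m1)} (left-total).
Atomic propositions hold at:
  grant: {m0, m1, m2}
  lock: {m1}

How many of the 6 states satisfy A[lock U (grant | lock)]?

Sat(grant | lock) = {m0, m1, m2}
A[lock U (grant | lock)]: least fixpoint, start Z0 = Sat((grant | lock)) = {m0, m1, m2}, add states in Sat(lock) with every successor in Z. Already a fixed point.
Sat(A[lock U (grant | lock)]) = {m0, m1, m2}
|Sat(A[lock U (grant | lock)])| = |{m0, m1, m2}| = 3.

3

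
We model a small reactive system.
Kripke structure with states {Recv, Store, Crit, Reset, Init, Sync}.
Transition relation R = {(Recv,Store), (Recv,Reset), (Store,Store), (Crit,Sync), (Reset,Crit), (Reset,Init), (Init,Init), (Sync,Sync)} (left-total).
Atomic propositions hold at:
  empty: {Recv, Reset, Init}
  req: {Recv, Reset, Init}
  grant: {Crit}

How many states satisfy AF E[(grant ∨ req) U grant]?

3

Sat(grant ∨ req) = {Recv, Crit, Reset, Init}
E[(grant ∨ req) U grant]: least fixpoint, start Z0 = Sat(grant) = {Crit}, add states in Sat(grant ∨ req) with some successor in Z. Z1 = {Crit, Reset}; Z2 = {Recv, Crit, Reset}; fixed.
Sat(E[(grant ∨ req) U grant]) = {Recv, Crit, Reset}
AF E[(grant ∨ req) U grant]: least fixpoint, start Z0 = {Recv, Crit, Reset}, add states with every successor in Z. Already a fixed point.
Sat(AF E[(grant ∨ req) U grant]) = {Recv, Crit, Reset}
|Sat(AF E[(grant ∨ req) U grant])| = |{Recv, Crit, Reset}| = 3.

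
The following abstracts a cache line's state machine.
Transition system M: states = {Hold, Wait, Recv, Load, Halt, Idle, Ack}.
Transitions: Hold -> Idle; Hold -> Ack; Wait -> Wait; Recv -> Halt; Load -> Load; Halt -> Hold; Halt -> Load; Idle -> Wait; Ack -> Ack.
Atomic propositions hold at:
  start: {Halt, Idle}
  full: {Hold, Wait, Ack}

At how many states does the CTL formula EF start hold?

EF start: least fixpoint, start Z0 = {Halt, Idle}, add states with some successor in Z. Z1 = {Hold, Recv, Halt, Idle}; fixed.
Sat(EF start) = {Hold, Recv, Halt, Idle}
|Sat(EF start)| = |{Hold, Recv, Halt, Idle}| = 4.

4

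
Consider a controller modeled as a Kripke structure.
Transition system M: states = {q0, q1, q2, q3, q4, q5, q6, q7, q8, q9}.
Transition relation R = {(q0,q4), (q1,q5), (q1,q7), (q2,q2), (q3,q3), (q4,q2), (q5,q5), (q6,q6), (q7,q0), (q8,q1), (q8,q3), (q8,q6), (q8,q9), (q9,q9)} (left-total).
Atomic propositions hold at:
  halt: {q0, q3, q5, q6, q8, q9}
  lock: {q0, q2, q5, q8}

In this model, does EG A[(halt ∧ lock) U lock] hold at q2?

Sat(halt ∧ lock) = {q0, q5, q8}
A[(halt ∧ lock) U lock]: least fixpoint, start Z0 = Sat(lock) = {q0, q2, q5, q8}, add states in Sat(halt ∧ lock) with every successor in Z. Already a fixed point.
Sat(A[(halt ∧ lock) U lock]) = {q0, q2, q5, q8}
EG A[(halt ∧ lock) U lock]: greatest fixpoint, start Z0 = {q0, q2, q5, q8}, keep only states in Sat with some successor in Z. Z1 = {q2, q5}; fixed.
Sat(EG A[(halt ∧ lock) U lock]) = {q2, q5}
q2 ∈ Sat(EG A[(halt ∧ lock) U lock]) = {q2, q5}, so the formula holds at q2.

Yes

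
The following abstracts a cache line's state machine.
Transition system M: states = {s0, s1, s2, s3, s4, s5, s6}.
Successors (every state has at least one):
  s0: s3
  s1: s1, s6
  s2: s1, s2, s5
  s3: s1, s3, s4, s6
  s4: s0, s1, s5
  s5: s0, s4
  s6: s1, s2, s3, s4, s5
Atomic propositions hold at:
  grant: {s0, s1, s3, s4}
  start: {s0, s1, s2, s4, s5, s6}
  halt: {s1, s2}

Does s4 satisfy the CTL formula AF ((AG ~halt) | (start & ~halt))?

Sat(~halt) = {s0, s3, s4, s5, s6}
AG ~halt: greatest fixpoint, start Z0 = {s0, s3, s4, s5, s6}, keep only states in Sat with every successor in Z. Z1 = {s0, s5}; Z2 = ∅; fixed.
Sat(AG ~halt) = ∅
Sat(start & ~halt) = {s0, s4, s5, s6}
Sat((AG ~halt) | (start & ~halt)) = {s0, s4, s5, s6}
AF ((AG ~halt) | (start & ~halt)): least fixpoint, start Z0 = {s0, s4, s5, s6}, add states with every successor in Z. Already a fixed point.
Sat(AF ((AG ~halt) | (start & ~halt))) = {s0, s4, s5, s6}
s4 ∈ Sat(AF ((AG ~halt) | (start & ~halt))) = {s0, s4, s5, s6}, so the formula holds at s4.

Yes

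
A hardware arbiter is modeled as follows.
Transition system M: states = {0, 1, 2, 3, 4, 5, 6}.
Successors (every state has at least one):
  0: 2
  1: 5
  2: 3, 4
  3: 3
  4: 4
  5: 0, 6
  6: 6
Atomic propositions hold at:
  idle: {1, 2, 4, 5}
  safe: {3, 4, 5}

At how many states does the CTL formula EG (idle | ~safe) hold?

Sat(~safe) = {0, 1, 2, 6}
Sat(idle | ~safe) = {0, 1, 2, 4, 5, 6}
EG (idle | ~safe): greatest fixpoint, start Z0 = {0, 1, 2, 4, 5, 6}, keep only states in Sat with some successor in Z. Already a fixed point.
Sat(EG (idle | ~safe)) = {0, 1, 2, 4, 5, 6}
|Sat(EG (idle | ~safe))| = |{0, 1, 2, 4, 5, 6}| = 6.

6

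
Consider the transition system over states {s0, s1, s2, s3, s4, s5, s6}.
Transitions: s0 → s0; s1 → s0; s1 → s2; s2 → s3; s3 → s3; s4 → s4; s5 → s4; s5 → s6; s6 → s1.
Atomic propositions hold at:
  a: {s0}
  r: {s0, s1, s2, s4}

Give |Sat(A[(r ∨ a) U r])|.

Sat(r ∨ a) = {s0, s1, s2, s4}
A[(r ∨ a) U r]: least fixpoint, start Z0 = Sat(r) = {s0, s1, s2, s4}, add states in Sat(r ∨ a) with every successor in Z. Already a fixed point.
Sat(A[(r ∨ a) U r]) = {s0, s1, s2, s4}
|Sat(A[(r ∨ a) U r])| = |{s0, s1, s2, s4}| = 4.

4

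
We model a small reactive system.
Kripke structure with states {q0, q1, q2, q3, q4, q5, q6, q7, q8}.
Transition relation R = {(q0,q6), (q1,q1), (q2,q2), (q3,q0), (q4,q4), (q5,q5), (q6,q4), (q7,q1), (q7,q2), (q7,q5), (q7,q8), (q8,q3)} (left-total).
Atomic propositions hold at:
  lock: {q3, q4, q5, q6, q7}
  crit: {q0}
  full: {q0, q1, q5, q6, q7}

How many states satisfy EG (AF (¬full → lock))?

Sat(¬full) = {q2, q3, q4, q8}
Sat(¬full → lock) = {q0, q1, q3, q4, q5, q6, q7}
AF (¬full → lock): least fixpoint, start Z0 = {q0, q1, q3, q4, q5, q6, q7}, add states with every successor in Z. Z1 = {q0, q1, q3, q4, q5, q6, q7, q8}; fixed.
Sat(AF (¬full → lock)) = {q0, q1, q3, q4, q5, q6, q7, q8}
EG (AF (¬full → lock)): greatest fixpoint, start Z0 = {q0, q1, q3, q4, q5, q6, q7, q8}, keep only states in Sat with some successor in Z. Already a fixed point.
Sat(EG (AF (¬full → lock))) = {q0, q1, q3, q4, q5, q6, q7, q8}
|Sat(EG (AF (¬full → lock)))| = |{q0, q1, q3, q4, q5, q6, q7, q8}| = 8.

8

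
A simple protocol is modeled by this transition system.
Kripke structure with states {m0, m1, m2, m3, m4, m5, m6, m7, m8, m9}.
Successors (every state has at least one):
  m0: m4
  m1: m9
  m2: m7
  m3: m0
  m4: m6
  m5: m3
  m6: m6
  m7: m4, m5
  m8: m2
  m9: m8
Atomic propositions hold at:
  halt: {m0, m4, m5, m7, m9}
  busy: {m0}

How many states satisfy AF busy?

3

AF busy: least fixpoint, start Z0 = {m0}, add states with every successor in Z. Z1 = {m0, m3}; Z2 = {m0, m3, m5}; fixed.
Sat(AF busy) = {m0, m3, m5}
|Sat(AF busy)| = |{m0, m3, m5}| = 3.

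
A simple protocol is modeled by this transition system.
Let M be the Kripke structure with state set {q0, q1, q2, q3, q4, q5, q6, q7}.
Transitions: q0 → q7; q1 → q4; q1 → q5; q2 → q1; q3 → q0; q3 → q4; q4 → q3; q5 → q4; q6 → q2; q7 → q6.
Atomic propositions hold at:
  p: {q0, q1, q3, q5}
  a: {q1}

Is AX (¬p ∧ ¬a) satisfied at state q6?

Yes

Sat(¬p) = {q2, q4, q6, q7}
Sat(¬a) = {q0, q2, q3, q4, q5, q6, q7}
Sat(¬p ∧ ¬a) = {q2, q4, q6, q7}
Sat(AX (¬p ∧ ¬a)) = {s : every successor in {q2, q4, q6, q7}} = {q0, q5, q6, q7}
q6 ∈ Sat(AX (¬p ∧ ¬a)) = {q0, q5, q6, q7}, so the formula holds at q6.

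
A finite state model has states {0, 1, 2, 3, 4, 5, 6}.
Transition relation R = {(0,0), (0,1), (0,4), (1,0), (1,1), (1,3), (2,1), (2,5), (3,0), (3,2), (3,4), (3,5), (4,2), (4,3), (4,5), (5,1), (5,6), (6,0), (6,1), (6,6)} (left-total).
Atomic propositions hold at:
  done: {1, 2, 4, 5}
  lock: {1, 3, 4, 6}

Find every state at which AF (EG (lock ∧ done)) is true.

{1}

Sat(lock ∧ done) = {1, 4}
EG (lock ∧ done): greatest fixpoint, start Z0 = {1, 4}, keep only states in Sat with some successor in Z. Z1 = {1}; fixed.
Sat(EG (lock ∧ done)) = {1}
AF (EG (lock ∧ done)): least fixpoint, start Z0 = {1}, add states with every successor in Z. Already a fixed point.
Sat(AF (EG (lock ∧ done))) = {1}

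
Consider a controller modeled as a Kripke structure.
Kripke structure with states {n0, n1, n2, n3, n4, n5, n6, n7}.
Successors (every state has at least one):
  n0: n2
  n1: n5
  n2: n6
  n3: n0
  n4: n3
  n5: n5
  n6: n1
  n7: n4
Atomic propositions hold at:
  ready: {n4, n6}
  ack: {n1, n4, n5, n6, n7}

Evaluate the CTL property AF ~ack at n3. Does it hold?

Sat(~ack) = {n0, n2, n3}
AF ~ack: least fixpoint, start Z0 = {n0, n2, n3}, add states with every successor in Z. Z1 = {n0, n2, n3, n4}; Z2 = {n0, n2, n3, n4, n7}; fixed.
Sat(AF ~ack) = {n0, n2, n3, n4, n7}
n3 ∈ Sat(AF ~ack) = {n0, n2, n3, n4, n7}, so the formula holds at n3.

Yes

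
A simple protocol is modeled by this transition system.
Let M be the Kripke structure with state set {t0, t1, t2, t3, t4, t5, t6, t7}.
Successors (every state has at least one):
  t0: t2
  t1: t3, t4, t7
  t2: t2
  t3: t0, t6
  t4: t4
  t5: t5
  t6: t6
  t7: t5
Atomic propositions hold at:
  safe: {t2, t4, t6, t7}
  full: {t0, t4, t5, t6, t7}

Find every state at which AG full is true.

{t4, t5, t6, t7}

AG full: greatest fixpoint, start Z0 = {t0, t4, t5, t6, t7}, keep only states in Sat with every successor in Z. Z1 = {t4, t5, t6, t7}; fixed.
Sat(AG full) = {t4, t5, t6, t7}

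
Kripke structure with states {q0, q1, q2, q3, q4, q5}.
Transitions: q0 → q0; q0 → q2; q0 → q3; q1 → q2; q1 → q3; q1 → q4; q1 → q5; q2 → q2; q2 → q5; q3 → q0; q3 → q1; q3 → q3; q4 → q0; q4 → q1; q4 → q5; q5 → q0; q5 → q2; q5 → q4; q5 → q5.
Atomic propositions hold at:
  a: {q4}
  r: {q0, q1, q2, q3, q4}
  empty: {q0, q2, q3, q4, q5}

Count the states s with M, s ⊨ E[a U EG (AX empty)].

Sat(AX empty) = {s : every successor in {q0, q2, q3, q4, q5}} = {q0, q1, q2, q5}
EG (AX empty): greatest fixpoint, start Z0 = {q0, q1, q2, q5}, keep only states in Sat with some successor in Z. Already a fixed point.
Sat(EG (AX empty)) = {q0, q1, q2, q5}
E[a U EG (AX empty)]: least fixpoint, start Z0 = Sat(EG (AX empty)) = {q0, q1, q2, q5}, add states in Sat(a) with some successor in Z. Z1 = {q0, q1, q2, q4, q5}; fixed.
Sat(E[a U EG (AX empty)]) = {q0, q1, q2, q4, q5}
|Sat(E[a U EG (AX empty)])| = |{q0, q1, q2, q4, q5}| = 5.

5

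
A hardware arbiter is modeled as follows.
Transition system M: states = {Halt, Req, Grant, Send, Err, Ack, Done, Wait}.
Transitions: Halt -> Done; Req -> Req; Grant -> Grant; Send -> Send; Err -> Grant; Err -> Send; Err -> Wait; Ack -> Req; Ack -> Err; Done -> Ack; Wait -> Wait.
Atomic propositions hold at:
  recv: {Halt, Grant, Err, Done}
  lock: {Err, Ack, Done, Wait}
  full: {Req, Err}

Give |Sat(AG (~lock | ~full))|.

4

Sat(~lock) = {Halt, Req, Grant, Send}
Sat(~full) = {Halt, Grant, Send, Ack, Done, Wait}
Sat(~lock | ~full) = {Halt, Req, Grant, Send, Ack, Done, Wait}
AG (~lock | ~full): greatest fixpoint, start Z0 = {Halt, Req, Grant, Send, Ack, Done, Wait}, keep only states in Sat with every successor in Z. Z1 = {Halt, Req, Grant, Send, Done, Wait}; Z2 = {Halt, Req, Grant, Send, Wait}; Z3 = {Req, Grant, Send, Wait}; fixed.
Sat(AG (~lock | ~full)) = {Req, Grant, Send, Wait}
|Sat(AG (~lock | ~full))| = |{Req, Grant, Send, Wait}| = 4.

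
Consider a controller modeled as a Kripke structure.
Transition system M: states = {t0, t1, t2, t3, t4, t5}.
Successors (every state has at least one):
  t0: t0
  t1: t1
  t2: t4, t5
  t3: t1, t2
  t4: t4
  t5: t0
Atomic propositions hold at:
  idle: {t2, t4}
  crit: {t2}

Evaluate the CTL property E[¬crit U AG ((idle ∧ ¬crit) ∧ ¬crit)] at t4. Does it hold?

Yes

Sat(¬crit) = {t0, t1, t3, t4, t5}
Sat(idle ∧ ¬crit) = {t4}
Sat((idle ∧ ¬crit) ∧ ¬crit) = {t4}
AG ((idle ∧ ¬crit) ∧ ¬crit): greatest fixpoint, start Z0 = {t4}, keep only states in Sat with every successor in Z. Already a fixed point.
Sat(AG ((idle ∧ ¬crit) ∧ ¬crit)) = {t4}
E[¬crit U AG ((idle ∧ ¬crit) ∧ ¬crit)]: least fixpoint, start Z0 = Sat(AG ((idle ∧ ¬crit) ∧ ¬crit)) = {t4}, add states in Sat(¬crit) with some successor in Z. Already a fixed point.
Sat(E[¬crit U AG ((idle ∧ ¬crit) ∧ ¬crit)]) = {t4}
t4 ∈ Sat(E[¬crit U AG ((idle ∧ ¬crit) ∧ ¬crit)]) = {t4}, so the formula holds at t4.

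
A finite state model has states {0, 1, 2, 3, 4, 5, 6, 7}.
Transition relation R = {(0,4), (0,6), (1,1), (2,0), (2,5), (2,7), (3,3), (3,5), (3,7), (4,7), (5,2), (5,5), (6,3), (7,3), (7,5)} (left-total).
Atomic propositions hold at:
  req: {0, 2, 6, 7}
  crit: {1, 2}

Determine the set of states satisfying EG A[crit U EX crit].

Sat(EX crit) = {s : some successor in {1, 2}} = {1, 5}
A[crit U EX crit]: least fixpoint, start Z0 = Sat(EX crit) = {1, 5}, add states in Sat(crit) with every successor in Z. Already a fixed point.
Sat(A[crit U EX crit]) = {1, 5}
EG A[crit U EX crit]: greatest fixpoint, start Z0 = {1, 5}, keep only states in Sat with some successor in Z. Already a fixed point.
Sat(EG A[crit U EX crit]) = {1, 5}

{1, 5}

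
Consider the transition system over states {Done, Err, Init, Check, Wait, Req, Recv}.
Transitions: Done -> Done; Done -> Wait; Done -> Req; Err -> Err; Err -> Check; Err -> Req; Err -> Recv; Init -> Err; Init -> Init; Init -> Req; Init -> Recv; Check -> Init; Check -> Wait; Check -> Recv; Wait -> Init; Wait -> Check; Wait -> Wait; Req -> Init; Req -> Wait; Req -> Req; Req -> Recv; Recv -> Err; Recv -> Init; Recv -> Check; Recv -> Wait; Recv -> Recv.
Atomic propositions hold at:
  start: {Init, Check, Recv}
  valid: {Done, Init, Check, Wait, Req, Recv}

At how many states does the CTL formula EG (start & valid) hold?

Sat(start & valid) = {Init, Check, Recv}
EG (start & valid): greatest fixpoint, start Z0 = {Init, Check, Recv}, keep only states in Sat with some successor in Z. Already a fixed point.
Sat(EG (start & valid)) = {Init, Check, Recv}
|Sat(EG (start & valid))| = |{Init, Check, Recv}| = 3.

3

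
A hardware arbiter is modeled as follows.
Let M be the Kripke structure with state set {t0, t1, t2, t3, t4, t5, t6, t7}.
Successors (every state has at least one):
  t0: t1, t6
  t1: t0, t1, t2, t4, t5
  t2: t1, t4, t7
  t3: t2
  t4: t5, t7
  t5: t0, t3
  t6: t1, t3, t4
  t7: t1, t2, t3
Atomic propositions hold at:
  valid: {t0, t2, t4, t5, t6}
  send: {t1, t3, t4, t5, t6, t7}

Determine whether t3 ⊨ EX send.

No

Sat(EX send) = {s : some successor in {t1, t3, t4, t5, t6, t7}} = {t0, t1, t2, t4, t5, t6, t7}
t3 ∉ Sat(EX send) = {t0, t1, t2, t4, t5, t6, t7}, so the formula does not hold at t3.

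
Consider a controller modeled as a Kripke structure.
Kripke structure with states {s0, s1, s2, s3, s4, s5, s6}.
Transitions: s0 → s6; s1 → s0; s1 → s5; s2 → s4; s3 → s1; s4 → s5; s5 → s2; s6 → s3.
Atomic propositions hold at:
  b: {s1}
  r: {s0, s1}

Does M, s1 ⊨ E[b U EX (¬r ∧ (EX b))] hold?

Sat(¬r) = {s2, s3, s4, s5, s6}
Sat(EX b) = {s : some successor in {s1}} = {s3}
Sat(¬r ∧ (EX b)) = {s3}
Sat(EX (¬r ∧ (EX b))) = {s : some successor in {s3}} = {s6}
E[b U EX (¬r ∧ (EX b))]: least fixpoint, start Z0 = Sat(EX (¬r ∧ (EX b))) = {s6}, add states in Sat(b) with some successor in Z. Already a fixed point.
Sat(E[b U EX (¬r ∧ (EX b))]) = {s6}
s1 ∉ Sat(E[b U EX (¬r ∧ (EX b))]) = {s6}, so the formula does not hold at s1.

No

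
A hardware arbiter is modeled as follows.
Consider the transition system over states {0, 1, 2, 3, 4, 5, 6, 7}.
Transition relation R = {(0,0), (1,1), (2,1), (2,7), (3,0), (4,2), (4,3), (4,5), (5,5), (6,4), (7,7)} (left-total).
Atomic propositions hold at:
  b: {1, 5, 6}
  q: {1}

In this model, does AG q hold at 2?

AG q: greatest fixpoint, start Z0 = {1}, keep only states in Sat with every successor in Z. Already a fixed point.
Sat(AG q) = {1}
2 ∉ Sat(AG q) = {1}, so the formula does not hold at 2.

No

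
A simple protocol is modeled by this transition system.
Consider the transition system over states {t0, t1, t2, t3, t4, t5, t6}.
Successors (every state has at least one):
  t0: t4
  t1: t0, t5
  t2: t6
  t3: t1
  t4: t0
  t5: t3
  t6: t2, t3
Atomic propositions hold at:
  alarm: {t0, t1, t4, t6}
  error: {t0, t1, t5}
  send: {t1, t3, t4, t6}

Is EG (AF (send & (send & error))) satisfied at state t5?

Yes

Sat(send & error) = {t1}
Sat(send & (send & error)) = {t1}
AF (send & (send & error)): least fixpoint, start Z0 = {t1}, add states with every successor in Z. Z1 = {t1, t3}; Z2 = {t1, t3, t5}; fixed.
Sat(AF (send & (send & error))) = {t1, t3, t5}
EG (AF (send & (send & error))): greatest fixpoint, start Z0 = {t1, t3, t5}, keep only states in Sat with some successor in Z. Already a fixed point.
Sat(EG (AF (send & (send & error)))) = {t1, t3, t5}
t5 ∈ Sat(EG (AF (send & (send & error)))) = {t1, t3, t5}, so the formula holds at t5.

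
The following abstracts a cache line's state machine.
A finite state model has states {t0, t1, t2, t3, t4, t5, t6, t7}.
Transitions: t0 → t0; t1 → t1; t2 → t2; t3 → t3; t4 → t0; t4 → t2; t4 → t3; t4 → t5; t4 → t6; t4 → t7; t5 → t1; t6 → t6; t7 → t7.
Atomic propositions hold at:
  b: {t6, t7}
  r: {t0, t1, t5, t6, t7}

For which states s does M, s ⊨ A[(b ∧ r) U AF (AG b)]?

Sat(b ∧ r) = {t6, t7}
AG b: greatest fixpoint, start Z0 = {t6, t7}, keep only states in Sat with every successor in Z. Already a fixed point.
Sat(AG b) = {t6, t7}
AF (AG b): least fixpoint, start Z0 = {t6, t7}, add states with every successor in Z. Already a fixed point.
Sat(AF (AG b)) = {t6, t7}
A[(b ∧ r) U AF (AG b)]: least fixpoint, start Z0 = Sat(AF (AG b)) = {t6, t7}, add states in Sat(b ∧ r) with every successor in Z. Already a fixed point.
Sat(A[(b ∧ r) U AF (AG b)]) = {t6, t7}

{t6, t7}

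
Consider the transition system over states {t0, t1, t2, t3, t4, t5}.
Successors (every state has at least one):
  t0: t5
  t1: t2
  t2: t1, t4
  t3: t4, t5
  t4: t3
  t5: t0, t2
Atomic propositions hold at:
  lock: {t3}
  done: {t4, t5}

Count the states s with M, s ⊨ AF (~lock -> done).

Sat(~lock) = {t0, t1, t2, t4, t5}
Sat(~lock -> done) = {t3, t4, t5}
AF (~lock -> done): least fixpoint, start Z0 = {t3, t4, t5}, add states with every successor in Z. Z1 = {t0, t3, t4, t5}; fixed.
Sat(AF (~lock -> done)) = {t0, t3, t4, t5}
|Sat(AF (~lock -> done))| = |{t0, t3, t4, t5}| = 4.

4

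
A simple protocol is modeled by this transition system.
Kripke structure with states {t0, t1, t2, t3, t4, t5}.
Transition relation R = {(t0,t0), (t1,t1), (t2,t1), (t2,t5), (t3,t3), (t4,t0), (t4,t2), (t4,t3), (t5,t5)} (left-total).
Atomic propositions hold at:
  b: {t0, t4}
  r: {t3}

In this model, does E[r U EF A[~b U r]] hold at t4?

Sat(~b) = {t1, t2, t3, t5}
A[~b U r]: least fixpoint, start Z0 = Sat(r) = {t3}, add states in Sat(~b) with every successor in Z. Already a fixed point.
Sat(A[~b U r]) = {t3}
EF A[~b U r]: least fixpoint, start Z0 = {t3}, add states with some successor in Z. Z1 = {t3, t4}; fixed.
Sat(EF A[~b U r]) = {t3, t4}
E[r U EF A[~b U r]]: least fixpoint, start Z0 = Sat(EF A[~b U r]) = {t3, t4}, add states in Sat(r) with some successor in Z. Already a fixed point.
Sat(E[r U EF A[~b U r]]) = {t3, t4}
t4 ∈ Sat(E[r U EF A[~b U r]]) = {t3, t4}, so the formula holds at t4.

Yes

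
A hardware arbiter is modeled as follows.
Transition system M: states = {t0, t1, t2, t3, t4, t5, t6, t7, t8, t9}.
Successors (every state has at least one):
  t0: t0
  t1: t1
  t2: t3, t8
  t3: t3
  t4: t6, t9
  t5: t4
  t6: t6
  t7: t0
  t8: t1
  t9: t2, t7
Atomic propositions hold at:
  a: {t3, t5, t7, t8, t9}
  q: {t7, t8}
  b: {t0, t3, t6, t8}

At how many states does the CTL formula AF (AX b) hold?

8

Sat(AX b) = {s : every successor in {t0, t3, t6, t8}} = {t0, t2, t3, t6, t7}
AF (AX b): least fixpoint, start Z0 = {t0, t2, t3, t6, t7}, add states with every successor in Z. Z1 = {t0, t2, t3, t6, t7, t9}; Z2 = {t0, t2, t3, t4, t6, t7, t9}; Z3 = {t0, t2, t3, t4, t5, t6, t7, t9}; fixed.
Sat(AF (AX b)) = {t0, t2, t3, t4, t5, t6, t7, t9}
|Sat(AF (AX b))| = |{t0, t2, t3, t4, t5, t6, t7, t9}| = 8.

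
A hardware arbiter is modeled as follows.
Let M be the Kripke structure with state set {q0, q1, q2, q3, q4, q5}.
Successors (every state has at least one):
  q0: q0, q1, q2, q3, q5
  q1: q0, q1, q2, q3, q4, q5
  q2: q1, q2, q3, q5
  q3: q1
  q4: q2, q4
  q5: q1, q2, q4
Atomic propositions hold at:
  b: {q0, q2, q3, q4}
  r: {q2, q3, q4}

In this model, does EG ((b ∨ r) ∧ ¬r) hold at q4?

Sat(b ∨ r) = {q0, q2, q3, q4}
Sat(¬r) = {q0, q1, q5}
Sat((b ∨ r) ∧ ¬r) = {q0}
EG ((b ∨ r) ∧ ¬r): greatest fixpoint, start Z0 = {q0}, keep only states in Sat with some successor in Z. Already a fixed point.
Sat(EG ((b ∨ r) ∧ ¬r)) = {q0}
q4 ∉ Sat(EG ((b ∨ r) ∧ ¬r)) = {q0}, so the formula does not hold at q4.

No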